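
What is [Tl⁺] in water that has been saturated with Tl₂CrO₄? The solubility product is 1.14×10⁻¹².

1.32×10⁻⁴ M

Tl₂CrO₄(s) ⇌ 2 Tl⁺(aq) + CrO₄²⁻(aq)
Call the molar solubility s, so that [Tl⁺] = 2s and [CrO₄²⁻] = s.
Ksp = [Tl⁺]^2[CrO₄²⁻] = (2s)^2 · s = 4s^3 = 1.14×10⁻¹²
s = 6.58×10⁻⁵ M
[Tl⁺] = 2s = 1.32×10⁻⁴ M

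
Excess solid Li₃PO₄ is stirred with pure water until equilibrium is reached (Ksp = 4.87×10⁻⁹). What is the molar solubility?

3.66×10⁻³ M

Li₃PO₄(s) ⇌ 3 Li⁺(aq) + PO₄³⁻(aq)
With molar solubility s: [Li⁺] = 3s, [PO₄³⁻] = s.
Ksp = [Li⁺]^3[PO₄³⁻] = (3s)^3 · s = 27s^4
27s^4 = 4.87×10⁻⁹  ⇒  s^4 = 1.80×10⁻¹⁰
Taking the 4th root, s = 3.66×10⁻³ M.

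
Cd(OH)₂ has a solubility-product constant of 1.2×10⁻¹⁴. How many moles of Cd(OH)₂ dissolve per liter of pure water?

1.4×10⁻⁵ M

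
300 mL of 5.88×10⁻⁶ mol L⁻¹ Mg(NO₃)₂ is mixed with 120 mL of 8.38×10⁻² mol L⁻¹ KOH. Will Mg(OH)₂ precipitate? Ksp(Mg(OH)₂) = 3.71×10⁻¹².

Yes

Total volume after mixing = 300 + 120 = 420 mL.
[Mg²⁺] = (5.88×10⁻⁶)(300)/420 = 4.20×10⁻⁶ mol L⁻¹
[OH⁻] = (8.38×10⁻²)(120)/420 = 2.39×10⁻² mol L⁻¹
Q = [Mg²⁺][OH⁻]^2 = 2.41×10⁻⁹
Q = 2.41×10⁻⁹ > Ksp = 3.71×10⁻¹², so the solution is supersaturated and Mg(OH)₂ precipitates.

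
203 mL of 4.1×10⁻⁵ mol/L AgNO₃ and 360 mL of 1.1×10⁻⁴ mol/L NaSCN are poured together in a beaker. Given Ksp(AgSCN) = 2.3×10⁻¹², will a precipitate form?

The combined volume is 563 mL.
[Ag⁺] = (4.1×10⁻⁵)(203)/563 = 1.5×10⁻⁵ mol/L
[SCN⁻] = (1.1×10⁻⁴)(360)/563 = 7.0×10⁻⁵ mol/L
Q = [Ag⁺][SCN⁻] = 1.0×10⁻⁹
Q = 1.0×10⁻⁹ > Ksp = 2.3×10⁻¹², so the solution is supersaturated and AgSCN precipitates.

Yes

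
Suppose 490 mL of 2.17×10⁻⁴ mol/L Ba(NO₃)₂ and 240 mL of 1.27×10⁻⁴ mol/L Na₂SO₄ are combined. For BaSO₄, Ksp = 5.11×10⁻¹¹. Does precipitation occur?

Yes

The combined volume is 730 mL.
[Ba²⁺] = (2.17×10⁻⁴)(490)/730 = 1.46×10⁻⁴ mol/L
[SO₄²⁻] = (1.27×10⁻⁴)(240)/730 = 4.18×10⁻⁵ mol/L
Q = [Ba²⁺][SO₄²⁻] = 6.08×10⁻⁹
Since Q (6.08×10⁻⁹) exceeds Ksp (5.11×10⁻¹¹), BaSO₄ will precipitate.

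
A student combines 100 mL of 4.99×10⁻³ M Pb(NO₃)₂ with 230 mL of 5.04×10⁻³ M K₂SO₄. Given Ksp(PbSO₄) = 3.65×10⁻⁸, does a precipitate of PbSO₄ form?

Yes

After mixing, V = 100 mL + 230 mL = 330 mL.
[Pb²⁺] = (4.99×10⁻³)(100)/330 = 1.51×10⁻³ M
[SO₄²⁻] = (5.04×10⁻³)(230)/330 = 3.51×10⁻³ M
Q = [Pb²⁺][SO₄²⁻] = 5.31×10⁻⁶
Since Q (5.31×10⁻⁶) exceeds Ksp (3.65×10⁻⁸), PbSO₄ will precipitate.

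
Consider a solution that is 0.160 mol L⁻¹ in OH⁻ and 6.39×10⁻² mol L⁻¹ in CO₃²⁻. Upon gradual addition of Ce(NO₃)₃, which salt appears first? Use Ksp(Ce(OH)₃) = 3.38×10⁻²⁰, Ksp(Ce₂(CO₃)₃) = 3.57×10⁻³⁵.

Precipitation begins when Q = Ksp.
For Ce(OH)₃: [Ce³⁺] = (Ksp/[OH⁻]^3) = 8.25×10⁻¹⁸ mol L⁻¹
For Ce₂(CO₃)₃: [Ce³⁺] = (Ksp/[CO₃²⁻]^3)^(1/2) = 3.70×10⁻¹⁶ mol L⁻¹
Since Ce(OH)₃ needs less Ce³⁺ to reach saturation, it precipitates first.

Ce(OH)₃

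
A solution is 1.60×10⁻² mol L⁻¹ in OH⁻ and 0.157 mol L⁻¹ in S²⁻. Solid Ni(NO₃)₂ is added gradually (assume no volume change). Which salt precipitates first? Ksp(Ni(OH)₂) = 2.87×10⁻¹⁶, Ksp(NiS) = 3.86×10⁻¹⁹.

NiS

The threshold for precipitation is Q = Ksp.
For Ni(OH)₂: [Ni²⁺] = (Ksp/[OH⁻]^2) = 1.12×10⁻¹² mol L⁻¹
For NiS: [Ni²⁺] = (Ksp/[S²⁻]) = 2.46×10⁻¹⁸ mol L⁻¹
NiS requires the lower [Ni²⁺], so it precipitates first.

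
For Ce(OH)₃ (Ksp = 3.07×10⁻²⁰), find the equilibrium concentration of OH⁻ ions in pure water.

1.74×10⁻⁵ M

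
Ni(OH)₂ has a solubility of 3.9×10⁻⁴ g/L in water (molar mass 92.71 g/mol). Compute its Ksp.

Convert to molarity: s = 3.9×10⁻⁴ / 92.71 = 4.207×10⁻⁶ mol/L
Ni(OH)₂(s) ⇌ Ni²⁺(aq) + 2 OH⁻(aq)
For each mole of Ni(OH)₂ that dissolves per liter, [Ni²⁺] = s and [OH⁻] = 2s; let s denote this solubility.
Ksp = [Ni²⁺][OH⁻]^2 = s · (2s)^2 = 4s^3
Ksp = 4 × (4.207×10⁻⁶)^3 = 3.0×10⁻¹⁶

Ksp = 3.0×10⁻¹⁶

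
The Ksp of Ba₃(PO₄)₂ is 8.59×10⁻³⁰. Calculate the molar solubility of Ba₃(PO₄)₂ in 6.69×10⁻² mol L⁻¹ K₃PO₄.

Ba₃(PO₄)₂(s) ⇌ 3 Ba²⁺(aq) + 2 PO₄³⁻(aq)
The solution already contains PO₄³⁻ at 6.69×10⁻² mol L⁻¹. Let s be the molar solubility of Ba₃(PO₄)₂.
[PO₄³⁻] ≈ 6.69×10⁻² mol L⁻¹ (common ion dominates); [Ba²⁺] = 3s.
Ksp = [Ba²⁺]^3[PO₄³⁻]^2 = (3s)^3(6.69×10⁻²)^2
(3s)^3 = 8.59×10⁻³⁰ / (6.69×10⁻²)^2 = 1.92×10⁻²⁷
s = 4.14×10⁻¹⁰ mol L⁻¹

4.14×10⁻¹⁰ M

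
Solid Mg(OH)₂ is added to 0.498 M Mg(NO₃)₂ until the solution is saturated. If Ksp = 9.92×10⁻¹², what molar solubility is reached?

2.23×10⁻⁶ M

Mg(OH)₂(s) ⇌ Mg²⁺(aq) + 2 OH⁻(aq)
Let s be the solubility of Mg(OH)₂ here. The common ion gives [Mg²⁺] ≈ 0.498 M, and [OH⁻] = 2s.
Ksp = [Mg²⁺][OH⁻]^2 = (0.498)(2s)^2
(2s)^2 = 9.92×10⁻¹² / (0.498) = 1.99×10⁻¹¹
s = 2.23×10⁻⁶ M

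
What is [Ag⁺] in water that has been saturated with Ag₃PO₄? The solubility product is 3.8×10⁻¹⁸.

5.8×10⁻⁵ M

Ag₃PO₄(s) ⇌ 3 Ag⁺(aq) + PO₄³⁻(aq)
If s mol/L of Ag₃PO₄ dissolves, [Ag⁺] = 3s and [PO₄³⁻] = s.
Ksp = [Ag⁺]^3[PO₄³⁻] = (3s)^3 · s = 27s^4 = 3.8×10⁻¹⁸
s = 1.9×10⁻⁵ mol L⁻¹
[Ag⁺] = 3s = 5.8×10⁻⁵ mol L⁻¹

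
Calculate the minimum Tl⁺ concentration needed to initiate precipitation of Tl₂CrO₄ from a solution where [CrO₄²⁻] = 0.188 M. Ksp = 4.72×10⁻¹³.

1.58×10⁻⁶ M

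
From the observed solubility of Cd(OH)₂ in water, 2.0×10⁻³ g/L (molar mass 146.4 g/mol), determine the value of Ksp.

Convert to molarity: s = 2.0×10⁻³ / 146.4 = 1.366×10⁻⁵ mol/L
Cd(OH)₂(s) ⇌ Cd²⁺(aq) + 2 OH⁻(aq)
If s mol/L of Cd(OH)₂ dissolves, [Cd²⁺] = s and [OH⁻] = 2s.
Ksp = [Cd²⁺][OH⁻]^2 = s · (2s)^2 = 4s^3
Ksp = 4 × (1.366×10⁻⁵)^3 = 1.0×10⁻¹⁴

Ksp = 1.0×10⁻¹⁴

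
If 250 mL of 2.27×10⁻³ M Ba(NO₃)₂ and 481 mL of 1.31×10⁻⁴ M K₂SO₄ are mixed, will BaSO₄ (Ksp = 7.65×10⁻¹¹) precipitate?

Yes

After mixing, V = 250 mL + 481 mL = 731 mL.
[Ba²⁺] = (2.27×10⁻³)(250)/731 = 7.76×10⁻⁴ M
[SO₄²⁻] = (1.31×10⁻⁴)(481)/731 = 8.62×10⁻⁵ M
Q = [Ba²⁺][SO₄²⁻] = 6.69×10⁻⁸
Q = 6.69×10⁻⁸ > Ksp = 7.65×10⁻¹¹, so the solution is supersaturated and BaSO₄ precipitates.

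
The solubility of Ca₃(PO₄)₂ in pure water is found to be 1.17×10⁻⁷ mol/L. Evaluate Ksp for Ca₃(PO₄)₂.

Ksp = 2.37×10⁻³³

Ca₃(PO₄)₂(s) ⇌ 3 Ca²⁺(aq) + 2 PO₄³⁻(aq)
Let s be the molar solubility. Then [Ca²⁺] = 3s and [PO₄³⁻] = 2s.
Ksp = [Ca²⁺]^3[PO₄³⁻]^2 = (3s)^3 · (2s)^2 = 108s^5
Ksp = 108 × (1.17×10⁻⁷)^5 = 2.37×10⁻³³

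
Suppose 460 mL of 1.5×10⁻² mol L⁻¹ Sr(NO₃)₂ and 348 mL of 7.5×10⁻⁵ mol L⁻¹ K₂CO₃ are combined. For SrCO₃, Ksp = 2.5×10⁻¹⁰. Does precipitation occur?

The combined volume is 808 mL.
[Sr²⁺] = (1.5×10⁻²)(460)/808 = 8.5×10⁻³ mol L⁻¹
[CO₃²⁻] = (7.5×10⁻⁵)(348)/808 = 3.2×10⁻⁵ mol L⁻¹
Q = [Sr²⁺][CO₃²⁻] = 2.8×10⁻⁷
Because Q > Ksp (2.8×10⁻⁷ vs 2.5×10⁻¹⁰), a precipitate of SrCO₃ forms.

Yes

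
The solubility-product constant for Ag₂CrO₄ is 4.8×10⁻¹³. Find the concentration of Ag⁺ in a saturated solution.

9.9×10⁻⁵ M

Ag₂CrO₄(s) ⇌ 2 Ag⁺(aq) + CrO₄²⁻(aq)
With molar solubility s: [Ag⁺] = 2s, [CrO₄²⁻] = s.
Ksp = [Ag⁺]^2[CrO₄²⁻] = (2s)^2 · s = 4s^3 = 4.8×10⁻¹³
s = 4.9×10⁻⁵ mol/L
[Ag⁺] = 2s = 9.9×10⁻⁵ mol/L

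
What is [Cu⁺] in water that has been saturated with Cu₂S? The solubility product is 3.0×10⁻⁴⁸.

Cu₂S(s) ⇌ 2 Cu⁺(aq) + S²⁻(aq)
Let s be the molar solubility. Then [Cu⁺] = 2s and [S²⁻] = s.
Ksp = [Cu⁺]^2[S²⁻] = (2s)^2 · s = 4s^3 = 3.0×10⁻⁴⁸
s = 9.1×10⁻¹⁷ M
[Cu⁺] = 2s = 1.8×10⁻¹⁶ M

1.8×10⁻¹⁶ M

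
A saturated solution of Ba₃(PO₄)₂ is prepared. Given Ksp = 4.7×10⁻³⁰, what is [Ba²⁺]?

1.6×10⁻⁶ M

Ba₃(PO₄)₂(s) ⇌ 3 Ba²⁺(aq) + 2 PO₄³⁻(aq)
Let s be the molar solubility. Then [Ba²⁺] = 3s and [PO₄³⁻] = 2s.
Ksp = [Ba²⁺]^3[PO₄³⁻]^2 = (3s)^3 · (2s)^2 = 108s^5 = 4.7×10⁻³⁰
s = 5.3×10⁻⁷ mol/L
[Ba²⁺] = 3s = 1.6×10⁻⁶ mol/L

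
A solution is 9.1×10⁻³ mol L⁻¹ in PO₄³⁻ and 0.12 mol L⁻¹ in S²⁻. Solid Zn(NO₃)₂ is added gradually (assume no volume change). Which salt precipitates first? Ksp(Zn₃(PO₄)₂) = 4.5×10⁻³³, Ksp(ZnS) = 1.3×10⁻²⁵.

Precipitation of each salt begins when its ion product equals Ksp.
For Zn₃(PO₄)₂: [Zn²⁺] = (Ksp/[PO₄³⁻]^2)^(1/3) = 3.8×10⁻¹⁰ mol L⁻¹
For ZnS: [Zn²⁺] = (Ksp/[S²⁻]) = 1.1×10⁻²⁴ mol L⁻¹
ZnS requires the lower [Zn²⁺], so it precipitates first.

ZnS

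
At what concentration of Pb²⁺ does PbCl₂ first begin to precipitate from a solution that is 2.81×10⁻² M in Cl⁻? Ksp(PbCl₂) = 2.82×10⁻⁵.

A salt starts to precipitate once the ion product Q reaches its Ksp.
PbCl₂(s) ⇌ Pb²⁺(aq) + 2 Cl⁻(aq)
Ksp = [Pb²⁺][Cl⁻]^2 = [Pb²⁺](2.81×10⁻²)^2
[Pb²⁺] = 2.82×10⁻⁵ / (2.81×10⁻²)^2 = 3.57×10⁻²
[Pb²⁺] = 3.57×10⁻² M

3.57×10⁻² M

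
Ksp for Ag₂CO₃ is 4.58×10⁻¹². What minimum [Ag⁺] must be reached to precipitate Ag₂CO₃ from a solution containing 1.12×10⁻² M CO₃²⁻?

A salt starts to precipitate once the ion product Q reaches its Ksp.
Ag₂CO₃(s) ⇌ 2 Ag⁺(aq) + CO₃²⁻(aq)
Ksp = [Ag⁺]^2[CO₃²⁻] = [Ag⁺]^2(1.12×10⁻²)
[Ag⁺]^2 = 4.58×10⁻¹² / (1.12×10⁻²) = 4.09×10⁻¹⁰
[Ag⁺] = 2.02×10⁻⁵ M

2.02×10⁻⁵ M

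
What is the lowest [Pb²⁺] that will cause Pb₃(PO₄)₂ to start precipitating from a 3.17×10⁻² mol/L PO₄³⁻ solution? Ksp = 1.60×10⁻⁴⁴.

2.52×10⁻¹⁴ M

Precipitation begins when Q = Ksp.
Pb₃(PO₄)₂(s) ⇌ 3 Pb²⁺(aq) + 2 PO₄³⁻(aq)
Ksp = [Pb²⁺]^3[PO₄³⁻]^2 = [Pb²⁺]^3(3.17×10⁻²)^2
[Pb²⁺]^3 = 1.60×10⁻⁴⁴ / (3.17×10⁻²)^2 = 1.59×10⁻⁴¹
[Pb²⁺] = 2.52×10⁻¹⁴ mol/L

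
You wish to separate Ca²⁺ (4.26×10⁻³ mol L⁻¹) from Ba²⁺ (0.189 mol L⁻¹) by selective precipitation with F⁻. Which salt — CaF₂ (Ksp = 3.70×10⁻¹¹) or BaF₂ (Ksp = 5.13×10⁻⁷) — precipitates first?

CaF₂

Precipitation begins when Q = Ksp.
For CaF₂: [F⁻] = (Ksp/[Ca²⁺])^(1/2) = 9.32×10⁻⁵ mol L⁻¹
For BaF₂: [F⁻] = (Ksp/[Ba²⁺])^(1/2) = 1.65×10⁻³ mol L⁻¹
Since CaF₂ needs less F⁻ to reach saturation, it precipitates first.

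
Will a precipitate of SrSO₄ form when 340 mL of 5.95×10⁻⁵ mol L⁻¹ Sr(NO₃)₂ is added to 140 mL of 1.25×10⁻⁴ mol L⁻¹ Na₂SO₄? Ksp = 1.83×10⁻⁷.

No

After mixing, V = 340 mL + 140 mL = 480 mL.
[Sr²⁺] = (5.95×10⁻⁵)(340)/480 = 4.21×10⁻⁵ mol L⁻¹
[SO₄²⁻] = (1.25×10⁻⁴)(140)/480 = 3.65×10⁻⁵ mol L⁻¹
Q = [Sr²⁺][SO₄²⁻] = 1.54×10⁻⁹
Q < Ksp (1.54×10⁻⁹ vs 1.83×10⁻⁷); the solution remains unsaturated and no precipitate forms.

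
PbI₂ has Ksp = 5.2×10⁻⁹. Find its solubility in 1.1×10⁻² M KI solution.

PbI₂(s) ⇌ Pb²⁺(aq) + 2 I⁻(aq)
I⁻ is already present at 1.1×10⁻² M. If s mol/L of PbI₂ dissolves, [Pb²⁺] = s while [I⁻] ≈ 1.1×10⁻² M.
Ksp = [Pb²⁺][I⁻]^2 = s(1.1×10⁻²)^2
s = 5.2×10⁻⁹ / (1.1×10⁻²)^2 = 4.3×10⁻⁵
s = 4.3×10⁻⁵ M

4.3×10⁻⁵ M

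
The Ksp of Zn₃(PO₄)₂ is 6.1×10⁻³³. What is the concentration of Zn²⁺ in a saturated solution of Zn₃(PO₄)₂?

Zn₃(PO₄)₂(s) ⇌ 3 Zn²⁺(aq) + 2 PO₄³⁻(aq)
With molar solubility s: [Zn²⁺] = 3s, [PO₄³⁻] = 2s.
Ksp = [Zn²⁺]^3[PO₄³⁻]^2 = (3s)^3 · (2s)^2 = 108s^5 = 6.1×10⁻³³
s = 1.4×10⁻⁷ mol L⁻¹
[Zn²⁺] = 3s = 4.2×10⁻⁷ mol L⁻¹

4.2×10⁻⁷ M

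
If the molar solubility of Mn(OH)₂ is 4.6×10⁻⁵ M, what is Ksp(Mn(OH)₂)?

Mn(OH)₂(s) ⇌ Mn²⁺(aq) + 2 OH⁻(aq)
Call the molar solubility s, so that [Mn²⁺] = s and [OH⁻] = 2s.
Ksp = [Mn²⁺][OH⁻]^2 = s · (2s)^2 = 4s^3
Ksp = 4 × (4.6×10⁻⁵)^3 = 3.9×10⁻¹³

Ksp = 3.9×10⁻¹³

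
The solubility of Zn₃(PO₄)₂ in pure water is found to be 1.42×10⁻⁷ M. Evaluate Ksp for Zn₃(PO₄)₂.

Ksp = 6.24×10⁻³³

Zn₃(PO₄)₂(s) ⇌ 3 Zn²⁺(aq) + 2 PO₄³⁻(aq)
With molar solubility s: [Zn²⁺] = 3s, [PO₄³⁻] = 2s.
Ksp = [Zn²⁺]^3[PO₄³⁻]^2 = (3s)^3 · (2s)^2 = 108s^5
Ksp = 108 × (1.42×10⁻⁷)^5 = 6.24×10⁻³³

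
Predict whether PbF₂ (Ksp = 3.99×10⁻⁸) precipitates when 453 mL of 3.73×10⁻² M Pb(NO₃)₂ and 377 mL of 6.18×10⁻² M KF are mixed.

Yes

After mixing, V = 453 mL + 377 mL = 830 mL.
[Pb²⁺] = (3.73×10⁻²)(453)/830 = 2.04×10⁻² M
[F⁻] = (6.18×10⁻²)(377)/830 = 2.81×10⁻² M
Q = [Pb²⁺][F⁻]^2 = 1.60×10⁻⁵
Because Q > Ksp (1.60×10⁻⁵ vs 3.99×10⁻⁸), a precipitate of PbF₂ forms.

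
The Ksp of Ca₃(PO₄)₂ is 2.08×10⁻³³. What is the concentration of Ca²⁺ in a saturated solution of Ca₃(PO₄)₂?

Ca₃(PO₄)₂(s) ⇌ 3 Ca²⁺(aq) + 2 PO₄³⁻(aq)
Call the molar solubility s, so that [Ca²⁺] = 3s and [PO₄³⁻] = 2s.
Ksp = [Ca²⁺]^3[PO₄³⁻]^2 = (3s)^3 · (2s)^2 = 108s^5 = 2.08×10⁻³³
s = 1.14×10⁻⁷ mol/L
[Ca²⁺] = 3s = 3.42×10⁻⁷ mol/L

3.42×10⁻⁷ M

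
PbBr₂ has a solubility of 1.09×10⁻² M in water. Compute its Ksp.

Ksp = 5.18×10⁻⁶

PbBr₂(s) ⇌ Pb²⁺(aq) + 2 Br⁻(aq)
For each mole of PbBr₂ that dissolves per liter, [Pb²⁺] = s and [Br⁻] = 2s; let s denote this solubility.
Ksp = [Pb²⁺][Br⁻]^2 = s · (2s)^2 = 4s^3
Ksp = 4 × (1.09×10⁻²)^3 = 5.18×10⁻⁶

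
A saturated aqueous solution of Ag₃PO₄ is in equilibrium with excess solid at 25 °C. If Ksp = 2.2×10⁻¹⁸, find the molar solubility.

Ag₃PO₄(s) ⇌ 3 Ag⁺(aq) + PO₄³⁻(aq)
Call the molar solubility s, so that [Ag⁺] = 3s and [PO₄³⁻] = s.
Ksp = [Ag⁺]^3[PO₄³⁻] = (3s)^3 · s = 27s^4
27s^4 = 2.2×10⁻¹⁸  ⇒  s^4 = 8.1×10⁻²⁰
s = (8.1×10⁻²⁰)^(1/4) = 1.7×10⁻⁵ mol/L

1.7×10⁻⁵ M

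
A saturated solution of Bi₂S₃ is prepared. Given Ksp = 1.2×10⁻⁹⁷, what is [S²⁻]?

Bi₂S₃(s) ⇌ 2 Bi³⁺(aq) + 3 S²⁻(aq)
If s mol/L of Bi₂S₃ dissolves, [Bi³⁺] = 2s and [S²⁻] = 3s.
Ksp = [Bi³⁺]^2[S²⁻]^3 = (2s)^2 · (3s)^3 = 108s^5 = 1.2×10⁻⁹⁷
s = 1.6×10⁻²⁰ mol/L
[S²⁻] = 3s = 4.9×10⁻²⁰ mol/L

4.9×10⁻²⁰ M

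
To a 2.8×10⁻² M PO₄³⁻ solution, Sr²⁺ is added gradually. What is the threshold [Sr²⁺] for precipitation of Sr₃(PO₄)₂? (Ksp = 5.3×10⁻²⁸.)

A salt starts to precipitate once the ion product Q reaches its Ksp.
Sr₃(PO₄)₂(s) ⇌ 3 Sr²⁺(aq) + 2 PO₄³⁻(aq)
Ksp = [Sr²⁺]^3[PO₄³⁻]^2 = [Sr²⁺]^3(2.8×10⁻²)^2
[Sr²⁺]^3 = 5.3×10⁻²⁸ / (2.8×10⁻²)^2 = 6.8×10⁻²⁵
[Sr²⁺] = 8.8×10⁻⁹ M

8.8×10⁻⁹ M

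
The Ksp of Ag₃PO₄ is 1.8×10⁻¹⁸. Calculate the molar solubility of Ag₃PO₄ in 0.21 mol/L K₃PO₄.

Ag₃PO₄(s) ⇌ 3 Ag⁺(aq) + PO₄³⁻(aq)
With PO₄³⁻ already at 0.21 mol/L and s small, take [PO₄³⁻] ≈ 0.21 mol/L and [Ag⁺] = 3s.
Ksp = [Ag⁺]^3[PO₄³⁻] = (3s)^3(0.21)
(3s)^3 = 1.8×10⁻¹⁸ / (0.21) = 8.6×10⁻¹⁸
s = 6.8×10⁻⁷ mol/L

6.8×10⁻⁷ M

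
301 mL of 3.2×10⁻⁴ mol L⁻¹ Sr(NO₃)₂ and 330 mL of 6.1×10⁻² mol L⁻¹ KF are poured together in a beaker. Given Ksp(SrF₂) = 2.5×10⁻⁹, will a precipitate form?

Yes

Total volume after mixing = 301 + 330 = 631 mL.
[Sr²⁺] = (3.2×10⁻⁴)(301)/631 = 1.5×10⁻⁴ mol L⁻¹
[F⁻] = (6.1×10⁻²)(330)/631 = 3.2×10⁻² mol L⁻¹
Q = [Sr²⁺][F⁻]^2 = 1.6×10⁻⁷
Because Q > Ksp (1.6×10⁻⁷ vs 2.5×10⁻⁹), a precipitate of SrF₂ forms.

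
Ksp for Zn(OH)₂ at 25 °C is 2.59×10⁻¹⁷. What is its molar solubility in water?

Zn(OH)₂(s) ⇌ Zn²⁺(aq) + 2 OH⁻(aq)
Call the molar solubility s, so that [Zn²⁺] = s and [OH⁻] = 2s.
Ksp = [Zn²⁺][OH⁻]^2 = s · (2s)^2 = 4s^3
4s^3 = 2.59×10⁻¹⁷  ⇒  s^3 = 6.48×10⁻¹⁸
s = 1.86×10⁻⁶ mol L⁻¹

1.86×10⁻⁶ M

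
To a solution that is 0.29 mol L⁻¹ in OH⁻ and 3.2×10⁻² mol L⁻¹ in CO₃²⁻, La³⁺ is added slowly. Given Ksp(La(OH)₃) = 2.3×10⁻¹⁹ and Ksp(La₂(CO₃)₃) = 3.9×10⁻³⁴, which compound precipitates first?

Precipitation of each salt begins when its ion product equals Ksp.
For La(OH)₃: [La³⁺] = (Ksp/[OH⁻]^3) = 9.4×10⁻¹⁸ mol L⁻¹
For La₂(CO₃)₃: [La³⁺] = (Ksp/[CO₃²⁻]^3)^(1/2) = 3.4×10⁻¹⁵ mol L⁻¹
La(OH)₃ requires the lower [La³⁺], so it precipitates first.

La(OH)₃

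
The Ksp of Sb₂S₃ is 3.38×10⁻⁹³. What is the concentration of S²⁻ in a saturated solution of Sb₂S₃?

3.77×10⁻¹⁹ M

Sb₂S₃(s) ⇌ 2 Sb³⁺(aq) + 3 S²⁻(aq)
With molar solubility s: [Sb³⁺] = 2s, [S²⁻] = 3s.
Ksp = [Sb³⁺]^2[S²⁻]^3 = (2s)^2 · (3s)^3 = 108s^5 = 3.38×10⁻⁹³
s = 1.26×10⁻¹⁹ mol L⁻¹
[S²⁻] = 3s = 3.77×10⁻¹⁹ mol L⁻¹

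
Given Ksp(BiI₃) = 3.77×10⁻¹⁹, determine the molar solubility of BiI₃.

1.09×10⁻⁵ M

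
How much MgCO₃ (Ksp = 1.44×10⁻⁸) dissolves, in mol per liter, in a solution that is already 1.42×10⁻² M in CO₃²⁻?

1.01×10⁻⁶ M

MgCO₃(s) ⇌ Mg²⁺(aq) + CO₃²⁻(aq)
CO₃²⁻ is already present at 1.42×10⁻² M. If s mol/L of MgCO₃ dissolves, [Mg²⁺] = s while [CO₃²⁻] ≈ 1.42×10⁻² M.
Ksp = [Mg²⁺][CO₃²⁻] = s(1.42×10⁻²)
s = 1.44×10⁻⁸ / (1.42×10⁻²) = 1.01×10⁻⁶
s = 1.01×10⁻⁶ M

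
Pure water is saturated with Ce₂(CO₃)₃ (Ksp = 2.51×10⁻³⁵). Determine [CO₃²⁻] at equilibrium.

Ce₂(CO₃)₃(s) ⇌ 2 Ce³⁺(aq) + 3 CO₃²⁻(aq)
Call the molar solubility s, so that [Ce³⁺] = 2s and [CO₃²⁻] = 3s.
Ksp = [Ce³⁺]^2[CO₃²⁻]^3 = (2s)^2 · (3s)^3 = 108s^5 = 2.51×10⁻³⁵
s = 4.71×10⁻⁸ mol L⁻¹
[CO₃²⁻] = 3s = 1.41×10⁻⁷ mol L⁻¹

1.41×10⁻⁷ M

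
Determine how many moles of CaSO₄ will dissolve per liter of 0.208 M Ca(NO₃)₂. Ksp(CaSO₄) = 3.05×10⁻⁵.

1.47×10⁻⁴ M

CaSO₄(s) ⇌ Ca²⁺(aq) + SO₄²⁻(aq)
Ca²⁺ is already present at 0.208 M. If s mol/L of CaSO₄ dissolves, [SO₄²⁻] = s while [Ca²⁺] ≈ 0.208 M.
Ksp = [Ca²⁺][SO₄²⁻] = (0.208)s
s = 3.05×10⁻⁵ / (0.208) = 1.47×10⁻⁴
s = 1.47×10⁻⁴ M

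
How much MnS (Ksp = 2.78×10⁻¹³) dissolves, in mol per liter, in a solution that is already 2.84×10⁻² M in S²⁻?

9.79×10⁻¹² M

MnS(s) ⇌ Mn²⁺(aq) + S²⁻(aq)
Let s be the solubility of MnS here. The common ion gives [S²⁻] ≈ 2.84×10⁻² M, and [Mn²⁺] = s.
Ksp = [Mn²⁺][S²⁻] = s(2.84×10⁻²)
s = 2.78×10⁻¹³ / (2.84×10⁻²) = 9.79×10⁻¹²
s = 9.79×10⁻¹² M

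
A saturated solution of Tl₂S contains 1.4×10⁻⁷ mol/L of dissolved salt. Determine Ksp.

Ksp = 1.1×10⁻²⁰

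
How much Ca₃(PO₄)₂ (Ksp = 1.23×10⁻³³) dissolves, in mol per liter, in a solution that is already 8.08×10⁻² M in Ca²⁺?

7.63×10⁻¹⁶ M

Ca₃(PO₄)₂(s) ⇌ 3 Ca²⁺(aq) + 2 PO₄³⁻(aq)
The solution already contains Ca²⁺ at 8.08×10⁻² M. Let s be the molar solubility of Ca₃(PO₄)₂.
[Ca²⁺] ≈ 8.08×10⁻² M (common ion dominates); [PO₄³⁻] = 2s.
Ksp = [Ca²⁺]^3[PO₄³⁻]^2 = (8.08×10⁻²)^3(2s)^2
(2s)^2 = 1.23×10⁻³³ / (8.08×10⁻²)^3 = 2.33×10⁻³⁰
s = 7.63×10⁻¹⁶ M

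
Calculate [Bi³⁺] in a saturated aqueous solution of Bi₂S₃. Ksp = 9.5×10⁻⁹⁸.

3.1×10⁻²⁰ M

Bi₂S₃(s) ⇌ 2 Bi³⁺(aq) + 3 S²⁻(aq)
If s mol/L of Bi₂S₃ dissolves, [Bi³⁺] = 2s and [S²⁻] = 3s.
Ksp = [Bi³⁺]^2[S²⁻]^3 = (2s)^2 · (3s)^3 = 108s^5 = 9.5×10⁻⁹⁸
s = 1.5×10⁻²⁰ M
[Bi³⁺] = 2s = 3.1×10⁻²⁰ M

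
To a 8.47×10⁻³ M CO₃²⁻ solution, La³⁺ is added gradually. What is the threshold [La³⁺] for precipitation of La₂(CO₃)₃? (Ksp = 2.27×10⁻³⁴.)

Precipitation of each salt begins when its ion product equals Ksp.
La₂(CO₃)₃(s) ⇌ 2 La³⁺(aq) + 3 CO₃²⁻(aq)
Ksp = [La³⁺]^2[CO₃²⁻]^3 = [La³⁺]^2(8.47×10⁻³)^3
[La³⁺]^2 = 2.27×10⁻³⁴ / (8.47×10⁻³)^3 = 3.74×10⁻²⁸
[La³⁺] = 1.93×10⁻¹⁴ M

1.93×10⁻¹⁴ M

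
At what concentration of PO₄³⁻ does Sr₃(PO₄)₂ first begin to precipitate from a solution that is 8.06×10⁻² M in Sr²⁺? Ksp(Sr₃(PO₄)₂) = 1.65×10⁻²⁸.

Each salt precipitates once Q = Ksp for that salt.
Sr₃(PO₄)₂(s) ⇌ 3 Sr²⁺(aq) + 2 PO₄³⁻(aq)
Ksp = [Sr²⁺]^3[PO₄³⁻]^2 = [PO₄³⁻]^2(8.06×10⁻²)^3
[PO₄³⁻]^2 = 1.65×10⁻²⁸ / (8.06×10⁻²)^3 = 3.15×10⁻²⁵
[PO₄³⁻] = 5.61×10⁻¹³ M

5.61×10⁻¹³ M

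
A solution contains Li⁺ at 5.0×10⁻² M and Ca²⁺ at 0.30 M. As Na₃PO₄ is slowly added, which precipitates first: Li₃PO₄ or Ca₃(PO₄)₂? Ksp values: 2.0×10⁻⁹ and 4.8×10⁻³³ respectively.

Precipitation of each salt begins when its ion product equals Ksp.
For Li₃PO₄: [PO₄³⁻] = (Ksp/[Li⁺]^3) = 1.6×10⁻⁵ M
For Ca₃(PO₄)₂: [PO₄³⁻] = (Ksp/[Ca²⁺]^3)^(1/2) = 4.2×10⁻¹⁶ M
Ca₃(PO₄)₂ requires the lower [PO₄³⁻], so it precipitates first.

Ca₃(PO₄)₂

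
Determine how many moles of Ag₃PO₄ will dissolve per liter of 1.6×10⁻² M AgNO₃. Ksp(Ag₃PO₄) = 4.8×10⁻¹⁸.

1.2×10⁻¹² M

Ag₃PO₄(s) ⇌ 3 Ag⁺(aq) + PO₄³⁻(aq)
With Ag⁺ already at 1.6×10⁻² M and s small, take [Ag⁺] ≈ 1.6×10⁻² M and [PO₄³⁻] = s.
Ksp = [Ag⁺]^3[PO₄³⁻] = (1.6×10⁻²)^3s
s = 4.8×10⁻¹⁸ / (1.6×10⁻²)^3 = 1.2×10⁻¹²
s = 1.2×10⁻¹² M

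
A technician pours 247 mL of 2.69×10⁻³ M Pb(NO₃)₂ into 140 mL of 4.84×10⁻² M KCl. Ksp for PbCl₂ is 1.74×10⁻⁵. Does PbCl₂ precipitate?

Total volume after mixing = 247 + 140 = 387 mL.
[Pb²⁺] = (2.69×10⁻³)(247)/387 = 1.72×10⁻³ M
[Cl⁻] = (4.84×10⁻²)(140)/387 = 1.75×10⁻² M
Q = [Pb²⁺][Cl⁻]^2 = 5.26×10⁻⁷
Q = 5.26×10⁻⁷ < Ksp = 1.74×10⁻⁵, so the solution is unsaturated and no precipitate forms.

No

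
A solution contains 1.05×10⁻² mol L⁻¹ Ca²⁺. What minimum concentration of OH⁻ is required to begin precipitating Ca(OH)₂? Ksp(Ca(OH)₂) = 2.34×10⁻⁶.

Precipitation begins when Q = Ksp.
Ca(OH)₂(s) ⇌ Ca²⁺(aq) + 2 OH⁻(aq)
Ksp = [Ca²⁺][OH⁻]^2 = [OH⁻]^2(1.05×10⁻²)
[OH⁻]^2 = 2.34×10⁻⁶ / (1.05×10⁻²) = 2.23×10⁻⁴
[OH⁻] = 1.49×10⁻² mol L⁻¹

1.49×10⁻² M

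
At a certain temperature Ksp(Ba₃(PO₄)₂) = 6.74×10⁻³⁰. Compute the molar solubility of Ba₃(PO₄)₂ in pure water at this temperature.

5.74×10⁻⁷ M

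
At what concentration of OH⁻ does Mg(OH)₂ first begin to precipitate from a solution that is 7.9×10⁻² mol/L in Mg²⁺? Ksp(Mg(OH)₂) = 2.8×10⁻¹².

6.0×10⁻⁶ M

Precipitation of each salt begins when its ion product equals Ksp.
Mg(OH)₂(s) ⇌ Mg²⁺(aq) + 2 OH⁻(aq)
Ksp = [Mg²⁺][OH⁻]^2 = [OH⁻]^2(7.9×10⁻²)
[OH⁻]^2 = 2.8×10⁻¹² / (7.9×10⁻²) = 3.5×10⁻¹¹
[OH⁻] = 6.0×10⁻⁶ mol/L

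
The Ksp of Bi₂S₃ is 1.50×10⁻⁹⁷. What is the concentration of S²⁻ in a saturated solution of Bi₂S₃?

Bi₂S₃(s) ⇌ 2 Bi³⁺(aq) + 3 S²⁻(aq)
If s mol/L of Bi₂S₃ dissolves, [Bi³⁺] = 2s and [S²⁻] = 3s.
Ksp = [Bi³⁺]^2[S²⁻]^3 = (2s)^2 · (3s)^3 = 108s^5 = 1.50×10⁻⁹⁷
s = 1.69×10⁻²⁰ M
[S²⁻] = 3s = 5.08×10⁻²⁰ M

5.08×10⁻²⁰ M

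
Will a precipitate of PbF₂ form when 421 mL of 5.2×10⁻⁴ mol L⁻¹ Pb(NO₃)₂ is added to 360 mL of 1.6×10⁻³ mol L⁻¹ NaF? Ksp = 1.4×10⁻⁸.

No

Total volume after mixing = 421 + 360 = 781 mL.
[Pb²⁺] = (5.2×10⁻⁴)(421)/781 = 2.8×10⁻⁴ mol L⁻¹
[F⁻] = (1.6×10⁻³)(360)/781 = 7.4×10⁻⁴ mol L⁻¹
Q = [Pb²⁺][F⁻]^2 = 1.5×10⁻¹⁰
Q = 1.5×10⁻¹⁰ < Ksp = 1.4×10⁻⁸, so the solution is unsaturated and no precipitate forms.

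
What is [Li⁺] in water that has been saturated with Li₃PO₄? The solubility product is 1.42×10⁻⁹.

Li₃PO₄(s) ⇌ 3 Li⁺(aq) + PO₄³⁻(aq)
With molar solubility s: [Li⁺] = 3s, [PO₄³⁻] = s.
Ksp = [Li⁺]^3[PO₄³⁻] = (3s)^3 · s = 27s^4 = 1.42×10⁻⁹
s = 2.69×10⁻³ M
[Li⁺] = 3s = 8.08×10⁻³ M

8.08×10⁻³ M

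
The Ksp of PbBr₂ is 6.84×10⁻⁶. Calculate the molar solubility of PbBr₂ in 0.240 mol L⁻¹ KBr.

1.19×10⁻⁴ M

PbBr₂(s) ⇌ Pb²⁺(aq) + 2 Br⁻(aq)
Br⁻ is already present at 0.240 mol L⁻¹. If s mol/L of PbBr₂ dissolves, [Pb²⁺] = s while [Br⁻] ≈ 0.240 mol L⁻¹.
Ksp = [Pb²⁺][Br⁻]^2 = s(0.240)^2
s = 6.84×10⁻⁶ / (0.240)^2 = 1.19×10⁻⁴
s = 1.19×10⁻⁴ mol L⁻¹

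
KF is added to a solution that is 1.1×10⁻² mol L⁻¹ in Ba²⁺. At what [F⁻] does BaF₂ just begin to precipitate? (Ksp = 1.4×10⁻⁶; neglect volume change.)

Precipitation of each salt begins when its ion product equals Ksp.
BaF₂(s) ⇌ Ba²⁺(aq) + 2 F⁻(aq)
Ksp = [Ba²⁺][F⁻]^2 = [F⁻]^2(1.1×10⁻²)
[F⁻]^2 = 1.4×10⁻⁶ / (1.1×10⁻²) = 1.3×10⁻⁴
[F⁻] = 1.1×10⁻² mol L⁻¹

1.1×10⁻² M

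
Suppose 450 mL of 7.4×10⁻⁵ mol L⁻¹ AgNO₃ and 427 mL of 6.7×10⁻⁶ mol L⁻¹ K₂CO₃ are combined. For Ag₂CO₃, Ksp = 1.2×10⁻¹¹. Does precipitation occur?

The combined volume is 877 mL.
[Ag⁺] = (7.4×10⁻⁵)(450)/877 = 3.8×10⁻⁵ mol L⁻¹
[CO₃²⁻] = (6.7×10⁻⁶)(427)/877 = 3.3×10⁻⁶ mol L⁻¹
Q = [Ag⁺]^2[CO₃²⁻] = 4.7×10⁻¹⁵
Q < Ksp (4.7×10⁻¹⁵ vs 1.2×10⁻¹¹); the solution remains unsaturated and no precipitate forms.

No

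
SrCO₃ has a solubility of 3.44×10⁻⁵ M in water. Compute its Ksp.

Ksp = 1.18×10⁻⁹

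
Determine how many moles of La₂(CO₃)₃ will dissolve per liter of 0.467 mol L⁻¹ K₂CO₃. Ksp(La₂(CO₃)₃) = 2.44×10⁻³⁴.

La₂(CO₃)₃(s) ⇌ 2 La³⁺(aq) + 3 CO₃²⁻(aq)
With CO₃²⁻ already at 0.467 mol L⁻¹ and s small, take [CO₃²⁻] ≈ 0.467 mol L⁻¹ and [La³⁺] = 2s.
Ksp = [La³⁺]^2[CO₃²⁻]^3 = (2s)^2(0.467)^3
(2s)^2 = 2.44×10⁻³⁴ / (0.467)^3 = 2.40×10⁻³³
s = 2.45×10⁻¹⁷ mol L⁻¹

2.45×10⁻¹⁷ M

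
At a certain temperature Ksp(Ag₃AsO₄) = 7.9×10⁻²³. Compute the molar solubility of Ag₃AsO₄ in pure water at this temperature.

Ag₃AsO₄(s) ⇌ 3 Ag⁺(aq) + AsO₄³⁻(aq)
Let s be the molar solubility. Then [Ag⁺] = 3s and [AsO₄³⁻] = s.
Ksp = [Ag⁺]^3[AsO₄³⁻] = (3s)^3 · s = 27s^4
27s^4 = 7.9×10⁻²³  ⇒  s^4 = 2.9×10⁻²⁴
s = 1.3×10⁻⁶ mol/L

1.3×10⁻⁶ M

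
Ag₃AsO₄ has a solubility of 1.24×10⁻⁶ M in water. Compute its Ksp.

Ag₃AsO₄(s) ⇌ 3 Ag⁺(aq) + AsO₄³⁻(aq)
With molar solubility s: [Ag⁺] = 3s, [AsO₄³⁻] = s.
Ksp = [Ag⁺]^3[AsO₄³⁻] = (3s)^3 · s = 27s^4
Ksp = 27 × (1.24×10⁻⁶)^4 = 6.38×10⁻²³

Ksp = 6.38×10⁻²³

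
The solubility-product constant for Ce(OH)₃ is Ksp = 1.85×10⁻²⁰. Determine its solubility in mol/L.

5.12×10⁻⁶ M

Ce(OH)₃(s) ⇌ Ce³⁺(aq) + 3 OH⁻(aq)
Let s be the molar solubility. Then [Ce³⁺] = s and [OH⁻] = 3s.
Ksp = [Ce³⁺][OH⁻]^3 = s · (3s)^3 = 27s^4
27s^4 = 1.85×10⁻²⁰  ⇒  s^4 = 6.85×10⁻²²
Taking the 4th root, s = 5.12×10⁻⁶ mol/L.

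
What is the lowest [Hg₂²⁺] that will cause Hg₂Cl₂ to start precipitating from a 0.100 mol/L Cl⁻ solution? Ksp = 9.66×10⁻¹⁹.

9.66×10⁻¹⁷ M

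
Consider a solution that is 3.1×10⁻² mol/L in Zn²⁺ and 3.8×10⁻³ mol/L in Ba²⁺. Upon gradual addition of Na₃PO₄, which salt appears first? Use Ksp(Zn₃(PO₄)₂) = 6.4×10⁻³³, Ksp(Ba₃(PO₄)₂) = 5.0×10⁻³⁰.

A salt starts to precipitate once the ion product Q reaches its Ksp.
For Zn₃(PO₄)₂: [PO₄³⁻] = (Ksp/[Zn²⁺]^3)^(1/2) = 1.5×10⁻¹⁴ mol/L
For Ba₃(PO₄)₂: [PO₄³⁻] = (Ksp/[Ba²⁺]^3)^(1/2) = 9.5×10⁻¹² mol/L
Since Zn₃(PO₄)₂ needs less PO₄³⁻ to reach saturation, it precipitates first.

Zn₃(PO₄)₂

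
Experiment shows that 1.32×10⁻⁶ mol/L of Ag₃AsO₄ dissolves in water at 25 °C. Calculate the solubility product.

Ksp = 8.20×10⁻²³

Ag₃AsO₄(s) ⇌ 3 Ag⁺(aq) + AsO₄³⁻(aq)
Let s be the molar solubility. Then [Ag⁺] = 3s and [AsO₄³⁻] = s.
Ksp = [Ag⁺]^3[AsO₄³⁻] = (3s)^3 · s = 27s^4
Ksp = 27 × (1.32×10⁻⁶)^4 = 8.20×10⁻²³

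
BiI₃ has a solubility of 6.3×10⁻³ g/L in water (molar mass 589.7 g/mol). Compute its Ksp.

Ksp = 3.5×10⁻¹⁹

Molar solubility s = (6.3×10⁻³ g/L) / (589.7 g/mol) = 1.068×10⁻⁵ mol/L
BiI₃(s) ⇌ Bi³⁺(aq) + 3 I⁻(aq)
With molar solubility s: [Bi³⁺] = s, [I⁻] = 3s.
Ksp = [Bi³⁺][I⁻]^3 = s · (3s)^3 = 27s^4
Ksp = 27 × (1.068×10⁻⁵)^4 = 3.5×10⁻¹⁹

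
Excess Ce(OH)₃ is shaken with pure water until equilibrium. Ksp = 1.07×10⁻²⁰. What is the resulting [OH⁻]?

1.34×10⁻⁵ M

Ce(OH)₃(s) ⇌ Ce³⁺(aq) + 3 OH⁻(aq)
If s mol/L of Ce(OH)₃ dissolves, [Ce³⁺] = s and [OH⁻] = 3s.
Ksp = [Ce³⁺][OH⁻]^3 = s · (3s)^3 = 27s^4 = 1.07×10⁻²⁰
s = 4.46×10⁻⁶ M
[OH⁻] = 3s = 1.34×10⁻⁵ M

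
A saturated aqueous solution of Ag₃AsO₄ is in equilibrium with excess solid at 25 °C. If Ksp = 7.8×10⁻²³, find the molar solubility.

1.3×10⁻⁶ M

Ag₃AsO₄(s) ⇌ 3 Ag⁺(aq) + AsO₄³⁻(aq)
With molar solubility s: [Ag⁺] = 3s, [AsO₄³⁻] = s.
Ksp = [Ag⁺]^3[AsO₄³⁻] = (3s)^3 · s = 27s^4
27s^4 = 7.8×10⁻²³  ⇒  s^4 = 2.9×10⁻²⁴
s = (2.9×10⁻²⁴)^(1/4) = 1.3×10⁻⁶ M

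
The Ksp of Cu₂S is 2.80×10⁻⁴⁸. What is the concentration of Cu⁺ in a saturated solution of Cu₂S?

Cu₂S(s) ⇌ 2 Cu⁺(aq) + S²⁻(aq)
If s mol/L of Cu₂S dissolves, [Cu⁺] = 2s and [S²⁻] = s.
Ksp = [Cu⁺]^2[S²⁻] = (2s)^2 · s = 4s^3 = 2.80×10⁻⁴⁸
s = 8.88×10⁻¹⁷ mol/L
[Cu⁺] = 2s = 1.78×10⁻¹⁶ mol/L

1.78×10⁻¹⁶ M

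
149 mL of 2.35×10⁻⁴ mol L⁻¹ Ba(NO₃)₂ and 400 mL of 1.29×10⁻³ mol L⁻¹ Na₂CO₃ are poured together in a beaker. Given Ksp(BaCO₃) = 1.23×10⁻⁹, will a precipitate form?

After mixing, V = 149 mL + 400 mL = 549 mL.
[Ba²⁺] = (2.35×10⁻⁴)(149)/549 = 6.38×10⁻⁵ mol L⁻¹
[CO₃²⁻] = (1.29×10⁻³)(400)/549 = 9.40×10⁻⁴ mol L⁻¹
Q = [Ba²⁺][CO₃²⁻] = 5.99×10⁻⁸
Q = 5.99×10⁻⁸ > Ksp = 1.23×10⁻⁹, so the solution is supersaturated and BaCO₃ precipitates.

Yes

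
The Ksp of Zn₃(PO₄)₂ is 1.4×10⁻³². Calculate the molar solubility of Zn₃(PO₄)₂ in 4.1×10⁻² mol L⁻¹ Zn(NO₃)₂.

Zn₃(PO₄)₂(s) ⇌ 3 Zn²⁺(aq) + 2 PO₄³⁻(aq)
Zn²⁺ is already present at 4.1×10⁻² mol L⁻¹. If s mol/L of Zn₃(PO₄)₂ dissolves, [PO₄³⁻] = 2s while [Zn²⁺] ≈ 4.1×10⁻² mol L⁻¹.
Ksp = [Zn²⁺]^3[PO₄³⁻]^2 = (4.1×10⁻²)^3(2s)^2
(2s)^2 = 1.4×10⁻³² / (4.1×10⁻²)^3 = 2.0×10⁻²⁸
s = 7.1×10⁻¹⁵ mol L⁻¹

7.1×10⁻¹⁵ M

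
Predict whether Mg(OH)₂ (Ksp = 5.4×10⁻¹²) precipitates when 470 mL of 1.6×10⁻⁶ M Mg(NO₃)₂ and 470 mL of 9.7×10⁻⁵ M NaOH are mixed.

After mixing, V = 470 mL + 470 mL = 940 mL.
[Mg²⁺] = (1.6×10⁻⁶)(470)/940 = 8.0×10⁻⁷ M
[OH⁻] = (9.7×10⁻⁵)(470)/940 = 4.9×10⁻⁵ M
Q = [Mg²⁺][OH⁻]^2 = 1.9×10⁻¹⁵
Q < Ksp (1.9×10⁻¹⁵ vs 5.4×10⁻¹²); the solution remains unsaturated and no precipitate forms.

No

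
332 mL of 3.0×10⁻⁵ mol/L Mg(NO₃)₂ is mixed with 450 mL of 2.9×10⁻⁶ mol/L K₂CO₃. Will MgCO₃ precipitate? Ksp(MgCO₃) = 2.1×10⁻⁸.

No

After mixing, V = 332 mL + 450 mL = 782 mL.
[Mg²⁺] = (3.0×10⁻⁵)(332)/782 = 1.3×10⁻⁵ mol/L
[CO₃²⁻] = (2.9×10⁻⁶)(450)/782 = 1.7×10⁻⁶ mol/L
Q = [Mg²⁺][CO₃²⁻] = 2.1×10⁻¹¹
Q < Ksp (2.1×10⁻¹¹ vs 2.1×10⁻⁸); the solution remains unsaturated and no precipitate forms.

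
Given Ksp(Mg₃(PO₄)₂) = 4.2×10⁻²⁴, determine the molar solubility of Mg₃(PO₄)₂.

8.3×10⁻⁶ M

Mg₃(PO₄)₂(s) ⇌ 3 Mg²⁺(aq) + 2 PO₄³⁻(aq)
Let s be the molar solubility. Then [Mg²⁺] = 3s and [PO₄³⁻] = 2s.
Ksp = [Mg²⁺]^3[PO₄³⁻]^2 = (3s)^3 · (2s)^2 = 108s^5
108s^5 = 4.2×10⁻²⁴  ⇒  s^5 = 3.9×10⁻²⁶
Taking the 5th root, s = 8.3×10⁻⁶ M.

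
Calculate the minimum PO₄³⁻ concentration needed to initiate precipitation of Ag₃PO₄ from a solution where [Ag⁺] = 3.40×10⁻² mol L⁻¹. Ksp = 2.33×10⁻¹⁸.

5.93×10⁻¹⁴ M

Precipitation of each salt begins when its ion product equals Ksp.
Ag₃PO₄(s) ⇌ 3 Ag⁺(aq) + PO₄³⁻(aq)
Ksp = [Ag⁺]^3[PO₄³⁻] = [PO₄³⁻](3.40×10⁻²)^3
[PO₄³⁻] = 2.33×10⁻¹⁸ / (3.40×10⁻²)^3 = 5.93×10⁻¹⁴
[PO₄³⁻] = 5.93×10⁻¹⁴ mol L⁻¹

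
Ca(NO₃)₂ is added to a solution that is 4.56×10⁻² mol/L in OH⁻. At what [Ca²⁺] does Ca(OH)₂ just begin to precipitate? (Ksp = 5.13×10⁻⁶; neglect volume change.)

Precipitation of each salt begins when its ion product equals Ksp.
Ca(OH)₂(s) ⇌ Ca²⁺(aq) + 2 OH⁻(aq)
Ksp = [Ca²⁺][OH⁻]^2 = [Ca²⁺](4.56×10⁻²)^2
[Ca²⁺] = 5.13×10⁻⁶ / (4.56×10⁻²)^2 = 2.47×10⁻³
[Ca²⁺] = 2.47×10⁻³ mol/L

2.47×10⁻³ M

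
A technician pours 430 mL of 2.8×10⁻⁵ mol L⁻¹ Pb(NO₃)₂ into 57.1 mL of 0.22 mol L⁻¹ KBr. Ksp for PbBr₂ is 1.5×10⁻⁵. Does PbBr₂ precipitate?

No

Total volume after mixing = 430 + 57.1 = 487.1 mL.
[Pb²⁺] = (2.8×10⁻⁵)(430)/487.1 = 2.5×10⁻⁵ mol L⁻¹
[Br⁻] = (0.22)(57.1)/487.1 = 2.6×10⁻² mol L⁻¹
Q = [Pb²⁺][Br⁻]^2 = 1.6×10⁻⁸
Q = 1.6×10⁻⁸ < Ksp = 1.5×10⁻⁵, so the solution is unsaturated and no precipitate forms.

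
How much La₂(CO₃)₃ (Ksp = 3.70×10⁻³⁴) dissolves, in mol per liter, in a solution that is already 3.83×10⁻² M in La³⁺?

La₂(CO₃)₃(s) ⇌ 2 La³⁺(aq) + 3 CO₃²⁻(aq)
La³⁺ is already present at 3.83×10⁻² M. If s mol/L of La₂(CO₃)₃ dissolves, [CO₃²⁻] = 3s while [La³⁺] ≈ 3.83×10⁻² M.
Ksp = [La³⁺]^2[CO₃²⁻]^3 = (3.83×10⁻²)^2(3s)^3
(3s)^3 = 3.70×10⁻³⁴ / (3.83×10⁻²)^2 = 2.52×10⁻³¹
s = 2.11×10⁻¹¹ M

2.11×10⁻¹¹ M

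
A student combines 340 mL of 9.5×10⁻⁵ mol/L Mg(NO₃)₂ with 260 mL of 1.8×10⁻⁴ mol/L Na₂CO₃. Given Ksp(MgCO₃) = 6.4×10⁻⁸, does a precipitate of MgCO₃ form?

After mixing, V = 340 mL + 260 mL = 600 mL.
[Mg²⁺] = (9.5×10⁻⁵)(340)/600 = 5.4×10⁻⁵ mol/L
[CO₃²⁻] = (1.8×10⁻⁴)(260)/600 = 7.8×10⁻⁵ mol/L
Q = [Mg²⁺][CO₃²⁻] = 4.2×10⁻⁹
Since Q (4.2×10⁻⁹) is less than Ksp (6.4×10⁻⁸), no MgCO₃ precipitates.

No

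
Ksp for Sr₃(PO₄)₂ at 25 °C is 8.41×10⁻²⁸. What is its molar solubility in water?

Sr₃(PO₄)₂(s) ⇌ 3 Sr²⁺(aq) + 2 PO₄³⁻(aq)
Let s be the molar solubility. Then [Sr²⁺] = 3s and [PO₄³⁻] = 2s.
Ksp = [Sr²⁺]^3[PO₄³⁻]^2 = (3s)^3 · (2s)^2 = 108s^5
108s^5 = 8.41×10⁻²⁸  ⇒  s^5 = 7.79×10⁻³⁰
s = 1.51×10⁻⁶ mol/L

1.51×10⁻⁶ M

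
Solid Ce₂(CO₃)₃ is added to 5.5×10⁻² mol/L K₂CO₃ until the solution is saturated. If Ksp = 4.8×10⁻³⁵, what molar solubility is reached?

2.7×10⁻¹⁶ M

Ce₂(CO₃)₃(s) ⇌ 2 Ce³⁺(aq) + 3 CO₃²⁻(aq)
The solution already contains CO₃²⁻ at 5.5×10⁻² mol/L. Let s be the molar solubility of Ce₂(CO₃)₃.
[CO₃²⁻] ≈ 5.5×10⁻² mol/L (common ion dominates); [Ce³⁺] = 2s.
Ksp = [Ce³⁺]^2[CO₃²⁻]^3 = (2s)^2(5.5×10⁻²)^3
(2s)^2 = 4.8×10⁻³⁵ / (5.5×10⁻²)^3 = 2.9×10⁻³¹
s = 2.7×10⁻¹⁶ mol/L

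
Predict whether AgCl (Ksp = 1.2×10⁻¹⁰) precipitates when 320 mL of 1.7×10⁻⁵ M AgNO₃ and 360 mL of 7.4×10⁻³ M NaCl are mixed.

Yes

Total volume after mixing = 320 + 360 = 680 mL.
[Ag⁺] = (1.7×10⁻⁵)(320)/680 = 8.0×10⁻⁶ M
[Cl⁻] = (7.4×10⁻³)(360)/680 = 3.9×10⁻³ M
Q = [Ag⁺][Cl⁻] = 3.1×10⁻⁸
Because Q > Ksp (3.1×10⁻⁸ vs 1.2×10⁻¹⁰), a precipitate of AgCl forms.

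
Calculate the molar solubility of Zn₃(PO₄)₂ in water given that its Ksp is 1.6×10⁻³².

1.7×10⁻⁷ M

Zn₃(PO₄)₂(s) ⇌ 3 Zn²⁺(aq) + 2 PO₄³⁻(aq)
Call the molar solubility s, so that [Zn²⁺] = 3s and [PO₄³⁻] = 2s.
Ksp = [Zn²⁺]^3[PO₄³⁻]^2 = (3s)^3 · (2s)^2 = 108s^5
108s^5 = 1.6×10⁻³²  ⇒  s^5 = 1.5×10⁻³⁴
Taking the 5th root, s = 1.7×10⁻⁷ mol/L.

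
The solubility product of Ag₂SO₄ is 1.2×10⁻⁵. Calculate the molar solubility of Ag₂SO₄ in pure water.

1.4×10⁻² M

Ag₂SO₄(s) ⇌ 2 Ag⁺(aq) + SO₄²⁻(aq)
If s mol/L of Ag₂SO₄ dissolves, [Ag⁺] = 2s and [SO₄²⁻] = s.
Ksp = [Ag⁺]^2[SO₄²⁻] = (2s)^2 · s = 4s^3
4s^3 = 1.2×10⁻⁵  ⇒  s^3 = 3.0×10⁻⁶
Taking the 3rd root, s = 1.4×10⁻² mol/L.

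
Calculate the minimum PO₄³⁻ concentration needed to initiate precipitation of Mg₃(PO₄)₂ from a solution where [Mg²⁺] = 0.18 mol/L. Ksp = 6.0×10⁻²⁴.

The threshold for precipitation is Q = Ksp.
Mg₃(PO₄)₂(s) ⇌ 3 Mg²⁺(aq) + 2 PO₄³⁻(aq)
Ksp = [Mg²⁺]^3[PO₄³⁻]^2 = [PO₄³⁻]^2(0.18)^3
[PO₄³⁻]^2 = 6.0×10⁻²⁴ / (0.18)^3 = 1.0×10⁻²¹
[PO₄³⁻] = 3.2×10⁻¹¹ mol/L

3.2×10⁻¹¹ M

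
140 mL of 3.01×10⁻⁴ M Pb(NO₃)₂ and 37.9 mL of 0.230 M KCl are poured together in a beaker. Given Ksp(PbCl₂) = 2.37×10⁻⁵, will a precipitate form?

No

After mixing, V = 140 mL + 37.9 mL = 177.9 mL.
[Pb²⁺] = (3.01×10⁻⁴)(140)/177.9 = 2.37×10⁻⁴ M
[Cl⁻] = (0.230)(37.9)/177.9 = 4.90×10⁻² M
Q = [Pb²⁺][Cl⁻]^2 = 5.69×10⁻⁷
Q = 5.69×10⁻⁷ < Ksp = 2.37×10⁻⁵, so the solution is unsaturated and no precipitate forms.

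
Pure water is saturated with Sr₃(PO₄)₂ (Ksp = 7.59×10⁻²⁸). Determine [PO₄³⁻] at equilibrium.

2.95×10⁻⁶ M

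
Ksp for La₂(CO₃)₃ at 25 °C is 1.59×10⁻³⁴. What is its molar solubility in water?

6.82×10⁻⁸ M

La₂(CO₃)₃(s) ⇌ 2 La³⁺(aq) + 3 CO₃²⁻(aq)
If s mol/L of La₂(CO₃)₃ dissolves, [La³⁺] = 2s and [CO₃²⁻] = 3s.
Ksp = [La³⁺]^2[CO₃²⁻]^3 = (2s)^2 · (3s)^3 = 108s^5
108s^5 = 1.59×10⁻³⁴  ⇒  s^5 = 1.47×10⁻³⁶
s = 6.82×10⁻⁸ mol/L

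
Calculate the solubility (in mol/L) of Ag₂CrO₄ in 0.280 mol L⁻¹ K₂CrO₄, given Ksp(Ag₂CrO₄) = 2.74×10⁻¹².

1.56×10⁻⁶ M

Ag₂CrO₄(s) ⇌ 2 Ag⁺(aq) + CrO₄²⁻(aq)
The solution already contains CrO₄²⁻ at 0.280 mol L⁻¹. Let s be the molar solubility of Ag₂CrO₄.
[CrO₄²⁻] ≈ 0.280 mol L⁻¹ (common ion dominates); [Ag⁺] = 2s.
Ksp = [Ag⁺]^2[CrO₄²⁻] = (2s)^2(0.280)
(2s)^2 = 2.74×10⁻¹² / (0.280) = 9.79×10⁻¹²
s = 1.56×10⁻⁶ mol L⁻¹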